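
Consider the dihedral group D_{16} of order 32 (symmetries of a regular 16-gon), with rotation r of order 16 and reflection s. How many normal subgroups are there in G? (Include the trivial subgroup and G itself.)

8

G has 36 subgroups. Checking conjugation-invariance by order — order 1: 1/1 normal; order 2: 1/17 normal; order 4: 1/9 normal; order 8: 1/5 normal; order 16: 3/3 normal; order 32: 1/1 normal.
Total normal subgroups: 8.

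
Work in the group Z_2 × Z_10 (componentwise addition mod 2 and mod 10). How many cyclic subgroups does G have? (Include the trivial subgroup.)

Each element a generates a cyclic subgroup ⟨a⟩; distinct elements may generate the same one (a cyclic group of order d has φ(d) generators).
Cyclic subgroups by order — order 1: 1; order 2: 3; order 5: 1; order 10: 3.
Total: 8.

8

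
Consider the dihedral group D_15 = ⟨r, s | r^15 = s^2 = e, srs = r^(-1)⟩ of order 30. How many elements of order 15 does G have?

8

The elements of order 15 are: r, r^2, r^4, r^7, r^8, r^11, r^13, r^14.
That's 8.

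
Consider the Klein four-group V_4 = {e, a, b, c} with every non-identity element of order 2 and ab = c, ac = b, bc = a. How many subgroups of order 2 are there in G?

|G| = 4 and 2 | 4, so subgroups of order 2 are possible by Lagrange.
The subgroups of order 2 are: {e, a}; {e, b}; {e, c}.
So G has 3 subgroups of order 2.

3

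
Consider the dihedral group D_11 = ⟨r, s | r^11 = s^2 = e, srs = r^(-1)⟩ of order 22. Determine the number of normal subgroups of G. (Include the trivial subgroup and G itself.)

G has 14 subgroups. Checking conjugation-invariance by order — order 1: 1/1 normal; order 2: 0/11 normal; order 11: 1/1 normal; order 22: 1/1 normal.
Total normal subgroups: 3.

3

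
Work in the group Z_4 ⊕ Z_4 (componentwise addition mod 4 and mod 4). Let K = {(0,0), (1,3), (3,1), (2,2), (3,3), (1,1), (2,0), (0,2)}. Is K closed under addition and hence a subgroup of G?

|K| = 8 divides |G| = 16, consistent with Lagrange.
K contains the identity, every element's inverse is in K, and K is closed under +: it is a subgroup.

Yes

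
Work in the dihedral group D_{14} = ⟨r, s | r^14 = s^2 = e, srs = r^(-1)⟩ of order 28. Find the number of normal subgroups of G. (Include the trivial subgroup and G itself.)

7

G has 28 subgroups. Checking conjugation-invariance by order — order 1: 1/1 normal; order 2: 1/15 normal; order 4: 0/7 normal; order 7: 1/1 normal; order 14: 3/3 normal; order 28: 1/1 normal.
Total normal subgroups: 7.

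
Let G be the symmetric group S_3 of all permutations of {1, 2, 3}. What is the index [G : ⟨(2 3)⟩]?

|⟨(2 3)⟩| = 2 and |G| = 6.
By Lagrange, [G : H] = |G|/|H| = 6/2 = 3.

3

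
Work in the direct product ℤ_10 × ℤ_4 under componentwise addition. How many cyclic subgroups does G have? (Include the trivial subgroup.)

12

A cyclic subgroup of order d is generated by each of its φ(d) elements of order d, so the cyclic subgroups of order d number (#elements of order d)/φ(d).
Cyclic subgroups by order — order 1: 1; order 2: 3; order 4: 2; order 5: 1; order 10: 3; order 20: 2.
Total: 12.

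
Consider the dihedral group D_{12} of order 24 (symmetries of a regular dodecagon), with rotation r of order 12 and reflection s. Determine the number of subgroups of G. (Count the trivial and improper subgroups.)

|G| = 24, so by Lagrange every subgroup order divides 24. Divisors: 1, 2, 3, 4, 6, 8, 12, 24.
Subgroups by order — order 1: 1; order 2: 13; order 3: 1; order 4: 7; order 6: 5; order 8: 3; order 12: 3; order 24: 1.
Total: 1 + 13 + 1 + 7 + 5 + 3 + 3 + 1 = 34.

34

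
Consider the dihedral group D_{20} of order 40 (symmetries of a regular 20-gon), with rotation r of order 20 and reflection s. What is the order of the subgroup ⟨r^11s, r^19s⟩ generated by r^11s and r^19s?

|⟨r^11s⟩| = 2 and |⟨r^19s⟩| = 2, so |H| is a multiple of lcm(2, 2) = 2 and divides |G| = 40.
Closing under the operation: H = {e, r^4, r^8, r^12, r^16, r^3s, r^7s, r^11s, r^15s, r^19s}, so |H| = 10.

10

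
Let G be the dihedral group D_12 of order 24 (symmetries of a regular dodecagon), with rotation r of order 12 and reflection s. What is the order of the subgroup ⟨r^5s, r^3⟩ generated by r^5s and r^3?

8

|⟨r^5s⟩| = 2 and |⟨r^3⟩| = 4, so |H| is a multiple of lcm(2, 4) = 4 and divides |G| = 24.
Closing under the operation: H = {e, r^3, r^6, r^9, r^2s, r^5s, r^8s, r^11s}, so |H| = 8.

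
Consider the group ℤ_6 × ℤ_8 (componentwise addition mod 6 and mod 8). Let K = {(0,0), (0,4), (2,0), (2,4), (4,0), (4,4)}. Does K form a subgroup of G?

|K| = 6 divides |G| = 48, consistent with Lagrange.
K contains the identity, every element's inverse is in K, and K is closed under +: it is a subgroup.
In fact K = ⟨(4,4)⟩.

Yes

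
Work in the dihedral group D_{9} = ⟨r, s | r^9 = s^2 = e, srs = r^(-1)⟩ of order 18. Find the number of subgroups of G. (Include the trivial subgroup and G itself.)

|G| = 18, so by Lagrange every subgroup order divides 18. Divisors: 1, 2, 3, 6, 9, 18.
Subgroups by order — order 1: 1; order 2: 9; order 3: 1; order 6: 3; order 9: 1; order 18: 1.
Total: 1 + 9 + 1 + 3 + 1 + 1 = 16.

16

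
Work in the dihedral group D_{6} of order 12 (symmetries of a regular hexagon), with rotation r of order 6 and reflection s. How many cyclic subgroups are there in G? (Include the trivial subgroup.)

10

Group the elements of G by the cyclic subgroup they generate; each cyclic subgroup of order d accounts for φ(d) elements.
Cyclic subgroups by order — order 1: 1; order 2: 7; order 3: 1; order 6: 1.
Total: 10.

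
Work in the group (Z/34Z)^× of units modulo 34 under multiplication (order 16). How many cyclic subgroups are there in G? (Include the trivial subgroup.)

A cyclic subgroup of order d is generated by each of its φ(d) elements of order d, so the cyclic subgroups of order d number (#elements of order d)/φ(d).
Cyclic subgroups by order — order 1: 1; order 2: 1; order 4: 1; order 8: 1; order 16: 1.
Total: 5.

5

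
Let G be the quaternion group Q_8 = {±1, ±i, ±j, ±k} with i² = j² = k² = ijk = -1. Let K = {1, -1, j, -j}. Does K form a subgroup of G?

Yes

|K| = 4 divides |G| = 8, consistent with Lagrange.
K contains the identity, every element's inverse is in K, and K is closed under ·: it is a subgroup.
In fact K = ⟨j⟩.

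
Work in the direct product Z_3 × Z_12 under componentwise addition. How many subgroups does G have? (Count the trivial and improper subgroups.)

18

|G| = 36, so by Lagrange every subgroup order divides 36. Divisors: 1, 2, 3, 4, 6, 9, 12, 18, 36.
Subgroups by order — order 1: 1; order 2: 1; order 3: 4; order 4: 1; order 6: 4; order 9: 1; order 12: 4; order 18: 1; order 36: 1.
Total: 1 + 1 + 4 + 1 + 4 + 1 + 4 + 1 + 1 = 18.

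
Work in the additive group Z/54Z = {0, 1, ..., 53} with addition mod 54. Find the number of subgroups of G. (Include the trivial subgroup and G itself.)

8

A cyclic group of order 54 has exactly one subgroup for each divisor of 54.
Divisors of 54: 1, 2, 3, 6, 9, 18, 27, 54.
So Z/54Z has 8 subgroups.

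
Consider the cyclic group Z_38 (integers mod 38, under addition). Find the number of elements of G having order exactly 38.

18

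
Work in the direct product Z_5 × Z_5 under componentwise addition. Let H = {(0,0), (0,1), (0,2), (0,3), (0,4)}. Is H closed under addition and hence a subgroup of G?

|H| = 5 divides |G| = 25, consistent with Lagrange.
H contains the identity, every element's inverse is in H, and H is closed under +: it is a subgroup.
In fact H = ⟨(0,1)⟩.

Yes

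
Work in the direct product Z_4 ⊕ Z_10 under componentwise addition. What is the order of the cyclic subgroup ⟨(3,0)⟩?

The order of (3,0) in Z_4 × Z_10 is lcm(ord(3) in Z_4, ord(0) in Z_10).
ord(3) = 4 and ord(0) = 1, so |⟨(3,0)⟩| = lcm(4, 1) = 4.

4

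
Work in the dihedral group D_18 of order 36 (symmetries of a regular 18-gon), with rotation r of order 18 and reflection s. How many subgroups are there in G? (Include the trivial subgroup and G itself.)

|G| = 36, so by Lagrange every subgroup order divides 36. Divisors: 1, 2, 3, 4, 6, 9, 12, 18, 36.
Subgroups by order — order 1: 1; order 2: 19; order 3: 1; order 4: 9; order 6: 7; order 9: 1; order 12: 3; order 18: 3; order 36: 1.
Total: 1 + 19 + 1 + 9 + 7 + 1 + 3 + 3 + 1 = 45.

45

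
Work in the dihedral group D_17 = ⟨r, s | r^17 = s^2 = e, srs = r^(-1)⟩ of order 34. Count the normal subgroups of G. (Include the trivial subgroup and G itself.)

3

G has 20 subgroups. Checking conjugation-invariance by order — order 1: 1/1 normal; order 2: 0/17 normal; order 17: 1/1 normal; order 34: 1/1 normal.
Total normal subgroups: 3.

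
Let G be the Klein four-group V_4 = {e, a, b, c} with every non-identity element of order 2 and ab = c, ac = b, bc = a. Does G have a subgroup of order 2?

2 | 4. A subgroup of order 2 is {e, a}.

Yes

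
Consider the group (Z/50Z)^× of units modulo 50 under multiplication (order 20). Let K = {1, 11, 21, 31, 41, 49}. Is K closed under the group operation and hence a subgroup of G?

|K| = 6 does not divide |G| = 20, so by Lagrange K is not a subgroup.

No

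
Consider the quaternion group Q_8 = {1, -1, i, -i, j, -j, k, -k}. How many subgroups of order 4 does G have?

3

|G| = 8 and 4 | 8, so subgroups of order 4 are possible by Lagrange.
The subgroups of order 4 are: {1, -1, i, -i}; {1, -1, j, -j}; {1, -1, k, -k}.
So G has 3 subgroups of order 4.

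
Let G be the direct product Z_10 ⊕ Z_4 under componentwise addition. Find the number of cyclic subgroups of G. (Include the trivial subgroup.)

12

Group the elements of G by the cyclic subgroup they generate; each cyclic subgroup of order d accounts for φ(d) elements.
Cyclic subgroups by order — order 1: 1; order 2: 3; order 4: 2; order 5: 1; order 10: 3; order 20: 2.
Total: 12.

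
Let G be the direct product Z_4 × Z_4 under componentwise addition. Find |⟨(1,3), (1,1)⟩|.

|⟨(1,3)⟩| = 4 and |⟨(1,1)⟩| = 4, so |H| is a multiple of lcm(4, 4) = 4 and divides |G| = 16.
Closing under the operation: H = {(0,0), (0,2), (1,1), (1,3), (2,0), (2,2), (3,1), (3,3)}, so |H| = 8.

8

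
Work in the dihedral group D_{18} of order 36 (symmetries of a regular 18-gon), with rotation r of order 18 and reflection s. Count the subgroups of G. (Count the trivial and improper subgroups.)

45

|G| = 36, so by Lagrange every subgroup order divides 36. Divisors: 1, 2, 3, 4, 6, 9, 12, 18, 36.
Subgroups by order — order 1: 1; order 2: 19; order 3: 1; order 4: 9; order 6: 7; order 9: 1; order 12: 3; order 18: 3; order 36: 1.
Total: 1 + 19 + 1 + 9 + 7 + 1 + 3 + 3 + 1 = 45.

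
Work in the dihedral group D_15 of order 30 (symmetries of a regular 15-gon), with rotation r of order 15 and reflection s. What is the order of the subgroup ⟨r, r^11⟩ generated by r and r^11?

|⟨r⟩| = 15 and |⟨r^11⟩| = 15, so |H| is a multiple of lcm(15, 15) = 15 and divides |G| = 30.
Closing under the operation: H = {e, r, r^2, r^3, r^4, r^5, r^6, r^7, r^8, r^9, r^10, r^11, r^12, r^13, r^14}, so |H| = 15.

15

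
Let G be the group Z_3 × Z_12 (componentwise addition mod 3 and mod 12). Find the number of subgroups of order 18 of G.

|G| = 36 and 18 | 36, so subgroups of order 18 are possible by Lagrange.
The subgroups of order 18 are: {(0,0), (0,2), (0,4), (0,6), (0,8), (0,10), (1,0), (1,2), (1,4), (1,6), (1,8), (1,10), (2,0), (2,2), (2,4), (2,6), (2,8), (2,10)}.
So G has 1 subgroup of order 18.

1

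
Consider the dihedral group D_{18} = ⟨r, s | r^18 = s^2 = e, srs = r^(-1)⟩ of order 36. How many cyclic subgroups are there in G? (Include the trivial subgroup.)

24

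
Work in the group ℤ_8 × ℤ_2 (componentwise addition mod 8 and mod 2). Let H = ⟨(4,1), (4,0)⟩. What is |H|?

4

|⟨(4,1)⟩| = 2 and |⟨(4,0)⟩| = 2, so |H| is a multiple of lcm(2, 2) = 2 and divides |G| = 16.
Closing under the operation: H = {(0,0), (0,1), (4,0), (4,1)}, so |H| = 4.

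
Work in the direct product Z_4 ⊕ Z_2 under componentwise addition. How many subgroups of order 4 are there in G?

|G| = 8 and 4 | 8, so subgroups of order 4 are possible by Lagrange.
The subgroups of order 4 are: {(0,0), (0,1), (2,0), (2,1)}; {(0,0), (1,0), (2,0), (3,0)}; {(0,0), (1,1), (2,0), (3,1)}.
So G has 3 subgroups of order 4.

3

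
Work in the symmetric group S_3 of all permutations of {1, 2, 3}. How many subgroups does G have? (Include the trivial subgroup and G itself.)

6

|G| = 6, so by Lagrange every subgroup order divides 6. Divisors: 1, 2, 3, 6.
Subgroups by order — order 1: 1; order 2: 3; order 3: 1; order 6: 1.
Total: 1 + 3 + 1 + 1 = 6.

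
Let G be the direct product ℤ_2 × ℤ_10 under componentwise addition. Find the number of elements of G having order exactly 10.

An element (a,b) has order lcm(ord(a), ord(b)); count pairs with lcm equal to 10.
Enumerating gives 12 such elements.

12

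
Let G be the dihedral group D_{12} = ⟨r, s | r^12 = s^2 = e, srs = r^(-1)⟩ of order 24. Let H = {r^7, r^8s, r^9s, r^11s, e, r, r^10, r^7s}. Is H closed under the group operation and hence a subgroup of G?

No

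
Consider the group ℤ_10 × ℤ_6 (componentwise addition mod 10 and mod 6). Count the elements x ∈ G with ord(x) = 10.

12

An element (a,b) has order lcm(ord(a), ord(b)); count pairs with lcm equal to 10.
Enumerating gives 12 such elements.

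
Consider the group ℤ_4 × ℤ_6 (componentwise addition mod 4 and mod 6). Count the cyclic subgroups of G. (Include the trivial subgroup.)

12

A cyclic subgroup of order d is generated by each of its φ(d) elements of order d, so the cyclic subgroups of order d number (#elements of order d)/φ(d).
Cyclic subgroups by order — order 1: 1; order 2: 3; order 3: 1; order 4: 2; order 6: 3; order 12: 2.
Total: 12.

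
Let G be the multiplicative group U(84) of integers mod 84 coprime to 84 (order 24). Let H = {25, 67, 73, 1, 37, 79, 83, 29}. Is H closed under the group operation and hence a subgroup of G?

No

73 ∈ H but its inverse 61 ∉ H, so H is not a subgroup.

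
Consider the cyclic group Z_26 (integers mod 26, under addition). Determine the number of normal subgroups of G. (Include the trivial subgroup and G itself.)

4

G is abelian, so every subgroup is normal.
G has 4 subgroups in total, hence 4 normal subgroups.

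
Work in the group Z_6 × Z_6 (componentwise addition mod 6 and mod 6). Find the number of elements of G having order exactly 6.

24

An element (a,b) has order lcm(ord(a), ord(b)); count pairs with lcm equal to 6.
Enumerating gives 24 such elements.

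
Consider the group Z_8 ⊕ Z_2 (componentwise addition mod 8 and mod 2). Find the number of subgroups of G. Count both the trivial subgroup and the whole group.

11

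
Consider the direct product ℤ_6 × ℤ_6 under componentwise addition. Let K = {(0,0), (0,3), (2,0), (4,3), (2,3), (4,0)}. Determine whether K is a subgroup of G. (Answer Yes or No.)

Yes

|K| = 6 divides |G| = 36, consistent with Lagrange.
K contains the identity, every element's inverse is in K, and K is closed under +: it is a subgroup.
In fact K = ⟨(2,3)⟩.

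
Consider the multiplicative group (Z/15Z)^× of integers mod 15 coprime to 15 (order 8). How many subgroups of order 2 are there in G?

3

|G| = 8 and 2 | 8, so subgroups of order 2 are possible by Lagrange.
The subgroups of order 2 are: {1, 11}; {1, 14}; {1, 4}.
So G has 3 subgroups of order 2.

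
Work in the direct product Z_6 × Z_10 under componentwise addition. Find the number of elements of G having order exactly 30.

An element (a,b) has order lcm(ord(a), ord(b)); count pairs with lcm equal to 30.
Enumerating gives 24 such elements.

24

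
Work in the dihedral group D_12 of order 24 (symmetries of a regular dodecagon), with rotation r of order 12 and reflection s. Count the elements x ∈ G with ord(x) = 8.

No element of G has order 8 (even though 8 | 24).

0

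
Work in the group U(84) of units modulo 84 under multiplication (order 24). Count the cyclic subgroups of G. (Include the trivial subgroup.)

16

Each element a generates a cyclic subgroup ⟨a⟩; distinct elements may generate the same one (a cyclic group of order d has φ(d) generators).
Cyclic subgroups by order — order 1: 1; order 2: 7; order 3: 1; order 6: 7.
Total: 16.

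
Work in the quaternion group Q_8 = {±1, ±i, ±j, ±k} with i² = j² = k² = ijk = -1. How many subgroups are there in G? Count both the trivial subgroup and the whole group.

6

|G| = 8, so by Lagrange every subgroup order divides 8. Divisors: 1, 2, 4, 8.
Subgroups by order — order 1: 1; order 2: 1; order 4: 3; order 8: 1.
Total: 1 + 1 + 3 + 1 = 6.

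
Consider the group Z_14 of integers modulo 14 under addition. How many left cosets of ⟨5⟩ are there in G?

1

|⟨5⟩| = 14 and |G| = 14.
By Lagrange, [G : H] = |G|/|H| = 14/14 = 1.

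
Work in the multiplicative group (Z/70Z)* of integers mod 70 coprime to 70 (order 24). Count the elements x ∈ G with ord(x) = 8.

No element of G has order 8 (even though 8 | 24).

0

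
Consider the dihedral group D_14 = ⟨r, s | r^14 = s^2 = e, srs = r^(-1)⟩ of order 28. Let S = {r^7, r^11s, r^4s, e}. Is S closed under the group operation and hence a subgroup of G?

|S| = 4 divides |G| = 28, consistent with Lagrange.
S contains the identity, every element's inverse is in S, and S is closed under ·: it is a subgroup.

Yes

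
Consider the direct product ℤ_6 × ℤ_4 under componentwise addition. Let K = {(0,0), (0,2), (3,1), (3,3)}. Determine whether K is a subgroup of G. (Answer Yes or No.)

Yes

|K| = 4 divides |G| = 24, consistent with Lagrange.
K contains the identity, every element's inverse is in K, and K is closed under +: it is a subgroup.
In fact K = ⟨(3,1)⟩.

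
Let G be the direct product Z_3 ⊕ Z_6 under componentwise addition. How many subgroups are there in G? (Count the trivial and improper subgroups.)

12

|G| = 18, so by Lagrange every subgroup order divides 18. Divisors: 1, 2, 3, 6, 9, 18.
Subgroups by order — order 1: 1; order 2: 1; order 3: 4; order 6: 4; order 9: 1; order 18: 1.
Total: 1 + 1 + 4 + 4 + 1 + 1 = 12.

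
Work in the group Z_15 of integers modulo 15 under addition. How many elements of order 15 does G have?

In a cyclic group of order 15, the number of elements of order d (for d | 15) is φ(d).
φ(15) = 8.

8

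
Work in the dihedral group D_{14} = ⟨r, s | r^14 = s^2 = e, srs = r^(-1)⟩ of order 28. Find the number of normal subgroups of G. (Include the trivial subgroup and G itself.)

7

G has 28 subgroups. Checking conjugation-invariance by order — order 1: 1/1 normal; order 2: 1/15 normal; order 4: 0/7 normal; order 7: 1/1 normal; order 14: 3/3 normal; order 28: 1/1 normal.
Total normal subgroups: 7.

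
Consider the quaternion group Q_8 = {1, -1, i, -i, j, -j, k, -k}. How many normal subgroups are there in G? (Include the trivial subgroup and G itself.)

6

G has 6 subgroups. Checking conjugation-invariance by order — order 1: 1/1 normal; order 2: 1/1 normal; order 4: 3/3 normal; order 8: 1/1 normal.
Total normal subgroups: 6.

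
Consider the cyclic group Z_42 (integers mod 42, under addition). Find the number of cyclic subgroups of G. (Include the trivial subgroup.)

Each element a generates a cyclic subgroup ⟨a⟩; distinct elements may generate the same one (a cyclic group of order d has φ(d) generators).
Cyclic subgroups by order — order 1: 1; order 2: 1; order 3: 1; order 6: 1; order 7: 1; order 14: 1; order 21: 1; order 42: 1.
Total: 8.

8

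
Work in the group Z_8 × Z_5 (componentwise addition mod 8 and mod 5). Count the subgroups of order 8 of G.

|G| = 40 and 8 | 40, so subgroups of order 8 are possible by Lagrange.
The subgroups of order 8 are: {(0,0), (1,0), (2,0), (3,0), (4,0), (5,0), (6,0), (7,0)}.
So G has 1 subgroup of order 8.

1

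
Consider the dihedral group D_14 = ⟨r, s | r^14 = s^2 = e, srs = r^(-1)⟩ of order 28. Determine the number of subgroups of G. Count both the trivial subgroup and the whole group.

|G| = 28, so by Lagrange every subgroup order divides 28. Divisors: 1, 2, 4, 7, 14, 28.
Subgroups by order — order 1: 1; order 2: 15; order 4: 7; order 7: 1; order 14: 3; order 28: 1.
Total: 1 + 15 + 7 + 1 + 3 + 1 = 28.

28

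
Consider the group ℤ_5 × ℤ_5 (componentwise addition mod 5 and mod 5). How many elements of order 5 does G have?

An element (a,b) has order lcm(ord(a), ord(b)); count pairs with lcm equal to 5.
Enumerating gives 24 such elements.

24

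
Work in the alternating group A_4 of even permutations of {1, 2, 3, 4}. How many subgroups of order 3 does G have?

4

|G| = 12 and 3 | 12, so subgroups of order 3 are possible by Lagrange.
The subgroups of order 3 are: {e, (1 2 3), (1 3 2)}; {e, (1 2 4), (1 4 2)}; {e, (1 3 4), (1 4 3)}; {e, (2 3 4), (2 4 3)}.
So G has 4 subgroups of order 3.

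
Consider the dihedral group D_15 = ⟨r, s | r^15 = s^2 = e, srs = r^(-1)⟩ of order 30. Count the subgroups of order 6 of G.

5

|G| = 30 and 6 | 30, so subgroups of order 6 are possible by Lagrange.
The subgroups of order 6 are: {e, r^5, r^10, s, r^5s, r^10s}; {e, r^5, r^10, rs, r^6s, r^11s}; {e, r^5, r^10, r^2s, r^7s, r^12s}; {e, r^5, r^10, r^3s, r^8s, r^13s}; … (5 in all).
So G has 5 subgroups of order 6.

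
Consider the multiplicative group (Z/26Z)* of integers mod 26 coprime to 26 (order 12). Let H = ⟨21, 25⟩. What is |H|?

4

|⟨21⟩| = 4 and |⟨25⟩| = 2, so |H| is a multiple of lcm(4, 2) = 4 and divides |G| = 12.
Closing under the operation: H = {1, 5, 21, 25}, so |H| = 4.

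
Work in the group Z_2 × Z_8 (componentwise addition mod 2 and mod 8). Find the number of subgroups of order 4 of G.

3

|G| = 16 and 4 | 16, so subgroups of order 4 are possible by Lagrange.
The subgroups of order 4 are: {(0,0), (0,2), (0,4), (0,6)}; {(0,0), (0,4), (1,0), (1,4)}; {(0,0), (0,4), (1,2), (1,6)}.
So G has 3 subgroups of order 4.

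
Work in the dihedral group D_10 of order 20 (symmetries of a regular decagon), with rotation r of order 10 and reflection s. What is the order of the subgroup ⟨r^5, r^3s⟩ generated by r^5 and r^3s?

4

|⟨r^5⟩| = 2 and |⟨r^3s⟩| = 2, so |H| is a multiple of lcm(2, 2) = 2 and divides |G| = 20.
Closing under the operation: H = {e, r^5, r^3s, r^8s}, so |H| = 4.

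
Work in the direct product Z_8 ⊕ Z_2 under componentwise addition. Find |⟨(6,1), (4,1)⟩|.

8

|⟨(6,1)⟩| = 4 and |⟨(4,1)⟩| = 2, so |H| is a multiple of lcm(4, 2) = 4 and divides |G| = 16.
Closing under the operation: H = {(0,0), (0,1), (2,0), (2,1), (4,0), (4,1), (6,0), (6,1)}, so |H| = 8.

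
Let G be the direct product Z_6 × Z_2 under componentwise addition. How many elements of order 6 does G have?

An element (a,b) has order lcm(ord(a), ord(b)); count pairs with lcm equal to 6.
Enumerating gives 6 such elements.

6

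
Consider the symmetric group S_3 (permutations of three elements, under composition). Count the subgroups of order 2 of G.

|G| = 6 and 2 | 6, so subgroups of order 2 are possible by Lagrange.
The subgroups of order 2 are: {e, (1 2)}; {e, (1 3)}; {e, (2 3)}.
So G has 3 subgroups of order 2.

3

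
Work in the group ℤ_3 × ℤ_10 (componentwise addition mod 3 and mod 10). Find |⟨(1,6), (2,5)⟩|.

|⟨(1,6)⟩| = 15 and |⟨(2,5)⟩| = 6, so |H| is a multiple of lcm(15, 6) = 30 and divides |G| = 30.
Closing {(1,6), (2,5)} under the group operation gives all of G, so |H| = 30.

30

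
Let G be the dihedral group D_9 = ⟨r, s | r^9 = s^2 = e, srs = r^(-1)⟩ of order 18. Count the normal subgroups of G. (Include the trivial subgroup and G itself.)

4

G has 16 subgroups. Checking conjugation-invariance by order — order 1: 1/1 normal; order 2: 0/9 normal; order 3: 1/1 normal; order 6: 0/3 normal; order 9: 1/1 normal; order 18: 1/1 normal.
Total normal subgroups: 4.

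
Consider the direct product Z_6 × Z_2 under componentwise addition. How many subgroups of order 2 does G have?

|G| = 12 and 2 | 12, so subgroups of order 2 are possible by Lagrange.
The subgroups of order 2 are: {(0,0), (0,1)}; {(0,0), (3,0)}; {(0,0), (3,1)}.
So G has 3 subgroups of order 2.

3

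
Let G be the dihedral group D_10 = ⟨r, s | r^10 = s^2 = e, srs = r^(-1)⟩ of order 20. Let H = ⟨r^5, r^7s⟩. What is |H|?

|⟨r^5⟩| = 2 and |⟨r^7s⟩| = 2, so |H| is a multiple of lcm(2, 2) = 2 and divides |G| = 20.
Closing under the operation: H = {e, r^5, r^2s, r^7s}, so |H| = 4.

4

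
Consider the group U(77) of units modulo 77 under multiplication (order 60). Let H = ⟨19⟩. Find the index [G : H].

2

|⟨19⟩| = 30 and |G| = 60.
By Lagrange, [G : H] = |G|/|H| = 60/30 = 2.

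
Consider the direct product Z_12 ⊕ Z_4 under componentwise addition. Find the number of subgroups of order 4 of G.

|G| = 48 and 4 | 48, so subgroups of order 4 are possible by Lagrange.
The subgroups of order 4 are: {(0,0), (0,1), (0,2), (0,3)}; {(0,0), (0,2), (6,0), (6,2)}; {(0,0), (0,2), (6,1), (6,3)}; {(0,0), (3,0), (6,0), (9,0)}; … (7 in all).
So G has 7 subgroups of order 4.

7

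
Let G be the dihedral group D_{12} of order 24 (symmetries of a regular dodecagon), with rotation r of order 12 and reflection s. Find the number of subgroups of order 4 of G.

7

|G| = 24 and 4 | 24, so subgroups of order 4 are possible by Lagrange.
The subgroups of order 4 are: {e, r^6, r^4s, r^10s}; {e, r^6, r^5s, r^11s}; {e, r^6, r^2s, r^8s}; {e, r^3, r^6, r^9}; … (7 in all).
So G has 7 subgroups of order 4.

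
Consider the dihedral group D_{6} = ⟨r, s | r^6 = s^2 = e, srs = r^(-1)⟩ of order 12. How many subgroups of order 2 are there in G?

|G| = 12 and 2 | 12, so subgroups of order 2 are possible by Lagrange.
The subgroups of order 2 are: {e, r^2s}; {e, r^3}; {e, r^3s}; {e, r^4s}; … (7 in all).
So G has 7 subgroups of order 2.

7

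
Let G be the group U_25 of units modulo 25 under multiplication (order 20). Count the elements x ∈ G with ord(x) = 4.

2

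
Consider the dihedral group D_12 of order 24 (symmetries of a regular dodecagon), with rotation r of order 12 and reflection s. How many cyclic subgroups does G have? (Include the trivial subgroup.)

Group the elements of G by the cyclic subgroup they generate; each cyclic subgroup of order d accounts for φ(d) elements.
Cyclic subgroups by order — order 1: 1; order 2: 13; order 3: 1; order 4: 1; order 6: 1; order 12: 1.
Total: 18.

18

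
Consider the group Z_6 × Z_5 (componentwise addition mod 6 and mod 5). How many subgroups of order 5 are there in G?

1

|G| = 30 and 5 | 30, so subgroups of order 5 are possible by Lagrange.
The subgroups of order 5 are: {(0,0), (0,1), (0,2), (0,3), (0,4)}.
So G has 1 subgroup of order 5.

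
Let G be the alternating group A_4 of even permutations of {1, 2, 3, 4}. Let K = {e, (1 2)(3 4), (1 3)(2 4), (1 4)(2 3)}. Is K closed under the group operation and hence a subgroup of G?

Yes

|K| = 4 divides |G| = 12, consistent with Lagrange.
K contains the identity, every element's inverse is in K, and K is closed under ∘: it is a subgroup.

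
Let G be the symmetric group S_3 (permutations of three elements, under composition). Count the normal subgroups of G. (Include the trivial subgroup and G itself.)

3

G has 6 subgroups. Checking conjugation-invariance by order — order 1: 1/1 normal; order 2: 0/3 normal; order 3: 1/1 normal; order 6: 1/1 normal.
Total normal subgroups: 3.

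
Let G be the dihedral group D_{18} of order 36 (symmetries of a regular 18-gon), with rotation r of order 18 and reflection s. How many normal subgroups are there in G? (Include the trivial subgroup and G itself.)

G has 45 subgroups. Checking conjugation-invariance by order — order 1: 1/1 normal; order 2: 1/19 normal; order 3: 1/1 normal; order 4: 0/9 normal; order 6: 1/7 normal; order 9: 1/1 normal; order 12: 0/3 normal; order 18: 3/3 normal; order 36: 1/1 normal.
Total normal subgroups: 9.

9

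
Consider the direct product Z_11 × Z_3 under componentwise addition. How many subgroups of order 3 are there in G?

1

|G| = 33 and 3 | 33, so subgroups of order 3 are possible by Lagrange.
The subgroups of order 3 are: {(0,0), (0,1), (0,2)}.
So G has 1 subgroup of order 3.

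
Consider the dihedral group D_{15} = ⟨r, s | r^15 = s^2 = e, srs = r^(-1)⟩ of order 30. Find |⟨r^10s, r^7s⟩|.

10

|⟨r^10s⟩| = 2 and |⟨r^7s⟩| = 2, so |H| is a multiple of lcm(2, 2) = 2 and divides |G| = 30.
Closing under the operation: H = {e, r^3, r^6, r^9, r^12, rs, r^4s, r^7s, r^10s, r^13s}, so |H| = 10.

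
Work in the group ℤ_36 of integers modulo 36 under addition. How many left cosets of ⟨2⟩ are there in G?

|⟨2⟩| = 18 and |G| = 36.
By Lagrange, [G : H] = |G|/|H| = 36/18 = 2.

2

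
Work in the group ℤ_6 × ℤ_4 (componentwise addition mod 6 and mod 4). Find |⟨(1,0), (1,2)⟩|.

|⟨(1,0)⟩| = 6 and |⟨(1,2)⟩| = 6, so |H| is a multiple of lcm(6, 6) = 6 and divides |G| = 24.
Closing under the operation: H = {(0,0), (0,2), (1,0), (1,2), (2,0), (2,2), (3,0), (3,2), (4,0), (4,2), (5,0), (5,2)}, so |H| = 12.

12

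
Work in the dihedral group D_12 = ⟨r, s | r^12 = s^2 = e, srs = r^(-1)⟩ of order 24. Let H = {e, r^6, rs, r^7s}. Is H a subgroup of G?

|H| = 4 divides |G| = 24, consistent with Lagrange.
H contains the identity, every element's inverse is in H, and H is closed under ·: it is a subgroup.

Yes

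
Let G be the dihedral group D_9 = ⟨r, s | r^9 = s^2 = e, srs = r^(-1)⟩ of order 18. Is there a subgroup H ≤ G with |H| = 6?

Yes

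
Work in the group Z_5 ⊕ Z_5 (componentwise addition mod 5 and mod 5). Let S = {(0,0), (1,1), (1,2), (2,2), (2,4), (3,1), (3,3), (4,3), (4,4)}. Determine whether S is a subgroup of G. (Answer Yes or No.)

No

|S| = 9 does not divide |G| = 25, so by Lagrange S is not a subgroup.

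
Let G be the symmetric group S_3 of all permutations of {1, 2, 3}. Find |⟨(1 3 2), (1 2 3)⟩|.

3

|⟨(1 3 2)⟩| = 3 and |⟨(1 2 3)⟩| = 3, so |H| is a multiple of lcm(3, 3) = 3 and divides |G| = 6.
Closing under the operation: H = {e, (1 2 3), (1 3 2)}, so |H| = 3.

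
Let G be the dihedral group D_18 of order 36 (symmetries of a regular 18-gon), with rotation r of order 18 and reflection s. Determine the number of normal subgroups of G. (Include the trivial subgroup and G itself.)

G has 45 subgroups. Checking conjugation-invariance by order — order 1: 1/1 normal; order 2: 1/19 normal; order 3: 1/1 normal; order 4: 0/9 normal; order 6: 1/7 normal; order 9: 1/1 normal; order 12: 0/3 normal; order 18: 3/3 normal; order 36: 1/1 normal.
Total normal subgroups: 9.

9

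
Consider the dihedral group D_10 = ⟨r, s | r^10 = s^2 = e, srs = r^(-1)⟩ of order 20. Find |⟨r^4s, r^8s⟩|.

|⟨r^4s⟩| = 2 and |⟨r^8s⟩| = 2, so |H| is a multiple of lcm(2, 2) = 2 and divides |G| = 20.
Closing under the operation: H = {e, r^2, r^4, r^6, r^8, s, r^2s, r^4s, r^6s, r^8s}, so |H| = 10.

10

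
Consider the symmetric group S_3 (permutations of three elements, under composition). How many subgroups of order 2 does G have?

|G| = 6 and 2 | 6, so subgroups of order 2 are possible by Lagrange.
The subgroups of order 2 are: {e, (1 2)}; {e, (1 3)}; {e, (2 3)}.
So G has 3 subgroups of order 2.

3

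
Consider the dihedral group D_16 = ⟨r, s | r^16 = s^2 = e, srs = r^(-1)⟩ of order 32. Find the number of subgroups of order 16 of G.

3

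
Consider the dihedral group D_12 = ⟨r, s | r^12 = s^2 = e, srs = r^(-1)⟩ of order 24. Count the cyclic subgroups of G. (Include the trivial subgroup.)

18

Group the elements of G by the cyclic subgroup they generate; each cyclic subgroup of order d accounts for φ(d) elements.
Cyclic subgroups by order — order 1: 1; order 2: 13; order 3: 1; order 4: 1; order 6: 1; order 12: 1.
Total: 18.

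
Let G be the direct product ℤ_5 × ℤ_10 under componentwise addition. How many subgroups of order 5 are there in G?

|G| = 50 and 5 | 50, so subgroups of order 5 are possible by Lagrange.
The subgroups of order 5 are: {(0,0), (0,2), (0,4), (0,6), (0,8)}; {(0,0), (1,0), (2,0), (3,0), (4,0)}; {(0,0), (1,2), (2,4), (3,6), (4,8)}; {(0,0), (1,4), (2,8), (3,2), (4,6)}; … (6 in all).
So G has 6 subgroups of order 5.

6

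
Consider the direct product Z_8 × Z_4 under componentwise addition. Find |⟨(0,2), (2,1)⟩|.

8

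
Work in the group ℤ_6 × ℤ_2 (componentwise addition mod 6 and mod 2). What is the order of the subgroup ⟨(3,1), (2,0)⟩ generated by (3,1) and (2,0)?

6

|⟨(3,1)⟩| = 2 and |⟨(2,0)⟩| = 3, so |H| is a multiple of lcm(2, 3) = 6 and divides |G| = 12.
Closing under the operation: H = {(0,0), (1,1), (2,0), (3,1), (4,0), (5,1)}, so |H| = 6.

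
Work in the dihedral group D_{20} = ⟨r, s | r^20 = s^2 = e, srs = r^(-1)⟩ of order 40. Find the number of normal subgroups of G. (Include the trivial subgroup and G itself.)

9

G has 48 subgroups. Checking conjugation-invariance by order — order 1: 1/1 normal; order 2: 1/21 normal; order 4: 1/11 normal; order 5: 1/1 normal; order 8: 0/5 normal; order 10: 1/5 normal; order 20: 3/3 normal; order 40: 1/1 normal.
Total normal subgroups: 9.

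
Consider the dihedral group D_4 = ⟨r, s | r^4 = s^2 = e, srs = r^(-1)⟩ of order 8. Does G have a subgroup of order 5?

No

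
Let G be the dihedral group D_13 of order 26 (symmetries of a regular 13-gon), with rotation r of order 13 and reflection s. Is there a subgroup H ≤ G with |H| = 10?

10 does not divide |G| = 26, so by Lagrange no subgroup of order 10 exists.

No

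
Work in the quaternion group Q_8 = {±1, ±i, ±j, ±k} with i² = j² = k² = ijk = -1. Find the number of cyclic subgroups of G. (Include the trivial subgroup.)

5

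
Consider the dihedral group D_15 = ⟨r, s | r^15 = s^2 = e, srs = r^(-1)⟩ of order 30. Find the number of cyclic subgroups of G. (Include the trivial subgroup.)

Each element a generates a cyclic subgroup ⟨a⟩; distinct elements may generate the same one (a cyclic group of order d has φ(d) generators).
Cyclic subgroups by order — order 1: 1; order 2: 15; order 3: 1; order 5: 1; order 15: 1.
Total: 19.

19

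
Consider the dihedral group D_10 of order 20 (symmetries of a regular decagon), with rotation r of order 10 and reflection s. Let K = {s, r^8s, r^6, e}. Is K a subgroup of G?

No

r^6 ∈ K but its inverse r^4 ∉ K, so K is not a subgroup.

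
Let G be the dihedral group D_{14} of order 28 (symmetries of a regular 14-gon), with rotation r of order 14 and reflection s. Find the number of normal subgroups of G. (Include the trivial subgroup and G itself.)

G has 28 subgroups. Checking conjugation-invariance by order — order 1: 1/1 normal; order 2: 1/15 normal; order 4: 0/7 normal; order 7: 1/1 normal; order 14: 3/3 normal; order 28: 1/1 normal.
Total normal subgroups: 7.

7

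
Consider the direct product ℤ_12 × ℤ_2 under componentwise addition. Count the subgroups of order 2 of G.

3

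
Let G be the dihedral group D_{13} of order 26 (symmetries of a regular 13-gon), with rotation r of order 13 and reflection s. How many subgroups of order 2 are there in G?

|G| = 26 and 2 | 26, so subgroups of order 2 are possible by Lagrange.
The subgroups of order 2 are: {e, r^10s}; {e, r^11s}; {e, r^12s}; {e, r^2s}; … (13 in all).
So G has 13 subgroups of order 2.

13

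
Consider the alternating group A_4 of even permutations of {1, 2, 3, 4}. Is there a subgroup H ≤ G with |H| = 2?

2 | 12. A subgroup of order 2 is {e, (1 2)(3 4)}.

Yes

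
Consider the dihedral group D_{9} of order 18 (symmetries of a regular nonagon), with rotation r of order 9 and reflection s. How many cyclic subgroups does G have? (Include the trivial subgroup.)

12

A cyclic subgroup of order d is generated by each of its φ(d) elements of order d, so the cyclic subgroups of order d number (#elements of order d)/φ(d).
Cyclic subgroups by order — order 1: 1; order 2: 9; order 3: 1; order 9: 1.
Total: 12.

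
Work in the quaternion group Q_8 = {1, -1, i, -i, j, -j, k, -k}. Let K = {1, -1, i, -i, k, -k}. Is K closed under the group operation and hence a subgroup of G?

|K| = 6 does not divide |G| = 8, so by Lagrange K is not a subgroup.

No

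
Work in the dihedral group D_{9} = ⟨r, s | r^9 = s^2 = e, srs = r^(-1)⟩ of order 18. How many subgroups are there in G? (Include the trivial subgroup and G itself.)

16

|G| = 18, so by Lagrange every subgroup order divides 18. Divisors: 1, 2, 3, 6, 9, 18.
Subgroups by order — order 1: 1; order 2: 9; order 3: 1; order 6: 3; order 9: 1; order 18: 1.
Total: 1 + 9 + 1 + 3 + 1 + 1 = 16.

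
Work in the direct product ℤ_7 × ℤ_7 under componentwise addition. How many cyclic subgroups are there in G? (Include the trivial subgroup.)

Group the elements of G by the cyclic subgroup they generate; each cyclic subgroup of order d accounts for φ(d) elements.
Cyclic subgroups by order — order 1: 1; order 7: 8.
Total: 9.

9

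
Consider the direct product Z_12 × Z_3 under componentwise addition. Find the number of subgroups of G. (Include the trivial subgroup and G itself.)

18

|G| = 36, so by Lagrange every subgroup order divides 36. Divisors: 1, 2, 3, 4, 6, 9, 12, 18, 36.
Subgroups by order — order 1: 1; order 2: 1; order 3: 4; order 4: 1; order 6: 4; order 9: 1; order 12: 4; order 18: 1; order 36: 1.
Total: 1 + 1 + 4 + 1 + 4 + 1 + 4 + 1 + 1 = 18.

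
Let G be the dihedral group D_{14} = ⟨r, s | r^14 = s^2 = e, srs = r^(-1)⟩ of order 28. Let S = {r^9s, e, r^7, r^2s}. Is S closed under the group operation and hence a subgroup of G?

|S| = 4 divides |G| = 28, consistent with Lagrange.
S contains the identity, every element's inverse is in S, and S is closed under ·: it is a subgroup.

Yes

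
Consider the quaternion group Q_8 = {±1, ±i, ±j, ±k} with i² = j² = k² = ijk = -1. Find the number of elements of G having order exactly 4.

The elements of order 4 are: i, -i, j, -j, k, -k.
That's 6.

6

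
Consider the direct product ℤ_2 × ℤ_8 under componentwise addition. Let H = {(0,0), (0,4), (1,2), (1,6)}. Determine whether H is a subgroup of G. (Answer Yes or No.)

Yes

|H| = 4 divides |G| = 16, consistent with Lagrange.
H contains the identity, every element's inverse is in H, and H is closed under +: it is a subgroup.
In fact H = ⟨(1,6)⟩.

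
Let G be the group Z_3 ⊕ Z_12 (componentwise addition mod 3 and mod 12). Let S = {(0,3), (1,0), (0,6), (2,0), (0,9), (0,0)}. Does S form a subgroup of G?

No

Closure fails: (2,0) + (0,3) = (2,3) ∉ S. So S is not a subgroup.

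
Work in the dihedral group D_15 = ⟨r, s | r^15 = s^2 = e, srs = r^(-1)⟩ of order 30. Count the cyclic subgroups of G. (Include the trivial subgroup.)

Each element a generates a cyclic subgroup ⟨a⟩; distinct elements may generate the same one (a cyclic group of order d has φ(d) generators).
Cyclic subgroups by order — order 1: 1; order 2: 15; order 3: 1; order 5: 1; order 15: 1.
Total: 19.

19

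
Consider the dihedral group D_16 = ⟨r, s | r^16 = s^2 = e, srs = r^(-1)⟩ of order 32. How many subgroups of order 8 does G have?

|G| = 32 and 8 | 32, so subgroups of order 8 are possible by Lagrange.
The subgroups of order 8 are: {e, r^2, r^4, r^6, r^8, r^10, r^12, r^14}; {e, r^4, r^8, r^12, r^2s, r^6s, r^10s, r^14s}; {e, r^4, r^8, r^12, r^3s, r^7s, r^11s, r^15s}; {e, r^4, r^8, r^12, s, r^4s, r^8s, r^12s}; … (5 in all).
So G has 5 subgroups of order 8.

5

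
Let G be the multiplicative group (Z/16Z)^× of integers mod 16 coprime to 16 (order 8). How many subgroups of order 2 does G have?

3

|G| = 8 and 2 | 8, so subgroups of order 2 are possible by Lagrange.
The subgroups of order 2 are: {1, 15}; {1, 7}; {1, 9}.
So G has 3 subgroups of order 2.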